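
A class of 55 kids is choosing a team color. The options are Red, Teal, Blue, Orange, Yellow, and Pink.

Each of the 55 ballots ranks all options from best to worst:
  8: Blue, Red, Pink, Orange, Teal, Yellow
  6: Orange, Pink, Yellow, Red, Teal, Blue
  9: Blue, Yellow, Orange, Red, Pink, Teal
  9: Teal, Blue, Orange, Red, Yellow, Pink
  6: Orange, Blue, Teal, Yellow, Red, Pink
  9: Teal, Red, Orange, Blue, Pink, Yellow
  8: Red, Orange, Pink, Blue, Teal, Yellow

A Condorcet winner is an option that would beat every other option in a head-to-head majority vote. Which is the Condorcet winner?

Orange vs Red: 30–25
Orange vs Teal: 37–18
Orange vs Blue: 29–26
Orange vs Yellow: 46–9
Orange vs Pink: 47–8
Orange beats every other option.

Orange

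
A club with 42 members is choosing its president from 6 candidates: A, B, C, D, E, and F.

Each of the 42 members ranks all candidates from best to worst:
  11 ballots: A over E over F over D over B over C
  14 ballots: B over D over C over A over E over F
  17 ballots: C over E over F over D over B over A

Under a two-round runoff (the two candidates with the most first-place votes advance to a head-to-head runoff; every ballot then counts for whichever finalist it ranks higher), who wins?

B

Round 1 first-place votes: A 11, B 14, C 17, D 0, E 0, F 0. C and B advance.
Runoff: C is ranked above B on 17 ballots, B above C on 25.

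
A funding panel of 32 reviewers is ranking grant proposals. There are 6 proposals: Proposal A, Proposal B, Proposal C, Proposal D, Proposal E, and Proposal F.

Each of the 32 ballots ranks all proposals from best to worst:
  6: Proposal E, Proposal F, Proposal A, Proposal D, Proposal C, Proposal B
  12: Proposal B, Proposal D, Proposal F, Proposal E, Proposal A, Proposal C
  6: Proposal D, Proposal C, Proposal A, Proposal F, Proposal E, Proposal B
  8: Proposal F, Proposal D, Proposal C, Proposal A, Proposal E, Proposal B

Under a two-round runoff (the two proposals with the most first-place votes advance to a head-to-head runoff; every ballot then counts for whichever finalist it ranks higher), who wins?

Round 1 first-place votes: Proposal A 0, Proposal B 12, Proposal C 0, Proposal D 6, Proposal E 6, Proposal F 8. Proposal B and Proposal F advance.
Runoff: Proposal B is ranked above Proposal F on 12 ballots, Proposal F above Proposal B on 20.

Proposal F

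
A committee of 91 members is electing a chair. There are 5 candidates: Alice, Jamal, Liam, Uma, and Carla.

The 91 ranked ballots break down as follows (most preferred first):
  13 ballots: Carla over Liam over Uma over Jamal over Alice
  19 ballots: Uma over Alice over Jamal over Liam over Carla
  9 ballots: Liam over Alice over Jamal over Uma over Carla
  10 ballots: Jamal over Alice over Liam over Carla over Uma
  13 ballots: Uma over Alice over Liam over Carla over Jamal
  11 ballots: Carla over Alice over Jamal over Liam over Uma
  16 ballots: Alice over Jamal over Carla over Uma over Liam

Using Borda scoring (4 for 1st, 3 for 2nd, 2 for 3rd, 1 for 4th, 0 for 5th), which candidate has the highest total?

Alice: 13×0 + 19×3 + 9×3 + 10×3 + 13×3 + 11×3 + 16×4 = 250
Jamal: 13×1 + 19×2 + 9×2 + 10×4 + 13×0 + 11×2 + 16×3 = 179
Liam: 13×3 + 19×1 + 9×4 + 10×2 + 13×2 + 11×1 + 16×0 = 151
Uma: 13×2 + 19×4 + 9×1 + 10×0 + 13×4 + 11×0 + 16×1 = 179
Carla: 13×4 + 19×0 + 9×0 + 10×1 + 13×1 + 11×4 + 16×2 = 151

Alice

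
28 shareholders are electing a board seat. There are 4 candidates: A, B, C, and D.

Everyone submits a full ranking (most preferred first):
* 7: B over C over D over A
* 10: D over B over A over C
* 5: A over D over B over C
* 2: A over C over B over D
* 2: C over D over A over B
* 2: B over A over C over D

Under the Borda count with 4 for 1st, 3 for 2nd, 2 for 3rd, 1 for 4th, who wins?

A: 7×1 + 10×2 + 5×4 + 2×4 + 2×2 + 2×3 = 65
B: 7×4 + 10×3 + 5×2 + 2×2 + 2×1 + 2×4 = 82
C: 7×3 + 10×1 + 5×1 + 2×3 + 2×4 + 2×2 = 54
D: 7×2 + 10×4 + 5×3 + 2×1 + 2×3 + 2×1 = 79

B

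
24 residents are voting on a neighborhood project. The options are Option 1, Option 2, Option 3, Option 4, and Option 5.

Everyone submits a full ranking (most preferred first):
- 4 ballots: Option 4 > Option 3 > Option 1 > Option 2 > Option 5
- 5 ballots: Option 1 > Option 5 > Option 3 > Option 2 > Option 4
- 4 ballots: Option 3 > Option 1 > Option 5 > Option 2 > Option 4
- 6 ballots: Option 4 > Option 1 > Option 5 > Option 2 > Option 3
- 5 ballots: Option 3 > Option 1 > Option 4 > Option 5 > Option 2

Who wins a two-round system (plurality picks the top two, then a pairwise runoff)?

Option 3

Round 1 first-place votes: Option 1 5, Option 2 0, Option 3 9, Option 4 10, Option 5 0. Option 4 and Option 3 advance.
Runoff: Option 4 is ranked above Option 3 on 10 ballots, Option 3 above Option 4 on 14.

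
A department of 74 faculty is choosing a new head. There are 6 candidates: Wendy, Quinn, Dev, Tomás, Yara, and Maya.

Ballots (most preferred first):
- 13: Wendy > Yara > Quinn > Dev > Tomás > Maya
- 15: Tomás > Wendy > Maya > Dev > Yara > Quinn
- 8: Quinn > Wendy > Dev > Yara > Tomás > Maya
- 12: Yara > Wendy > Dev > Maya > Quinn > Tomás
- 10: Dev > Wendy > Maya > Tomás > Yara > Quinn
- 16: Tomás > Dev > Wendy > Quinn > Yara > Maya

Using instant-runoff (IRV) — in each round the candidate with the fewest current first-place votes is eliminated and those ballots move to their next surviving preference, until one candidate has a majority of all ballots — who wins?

Wendy

Round 1: Wendy 13, Quinn 8, Dev 10, Tomás 31, Yara 12, Maya 0. Maya eliminated.
Round 2: Wendy 13, Quinn 8, Dev 10, Tomás 31, Yara 12. Quinn eliminated.
Round 3: Wendy 21, Dev 10, Tomás 31, Yara 12. Dev eliminated.
Round 4: Wendy 31, Tomás 31, Yara 12. Yara eliminated.
Round 5: Wendy 43, Tomás 31. Wendy has a majority (≥38).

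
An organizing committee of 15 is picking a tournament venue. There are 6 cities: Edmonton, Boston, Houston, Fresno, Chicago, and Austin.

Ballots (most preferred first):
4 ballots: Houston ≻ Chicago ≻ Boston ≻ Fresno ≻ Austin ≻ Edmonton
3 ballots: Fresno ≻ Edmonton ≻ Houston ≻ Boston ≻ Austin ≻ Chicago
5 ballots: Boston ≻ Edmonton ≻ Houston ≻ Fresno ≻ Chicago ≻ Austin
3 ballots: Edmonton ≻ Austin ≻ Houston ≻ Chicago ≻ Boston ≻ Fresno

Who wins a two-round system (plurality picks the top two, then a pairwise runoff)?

Round 1 first-place votes: Edmonton 3, Boston 5, Houston 4, Fresno 3, Chicago 0, Austin 0. Boston and Houston advance.
Runoff: Boston is ranked above Houston on 5 ballots, Houston above Boston on 10.

Houston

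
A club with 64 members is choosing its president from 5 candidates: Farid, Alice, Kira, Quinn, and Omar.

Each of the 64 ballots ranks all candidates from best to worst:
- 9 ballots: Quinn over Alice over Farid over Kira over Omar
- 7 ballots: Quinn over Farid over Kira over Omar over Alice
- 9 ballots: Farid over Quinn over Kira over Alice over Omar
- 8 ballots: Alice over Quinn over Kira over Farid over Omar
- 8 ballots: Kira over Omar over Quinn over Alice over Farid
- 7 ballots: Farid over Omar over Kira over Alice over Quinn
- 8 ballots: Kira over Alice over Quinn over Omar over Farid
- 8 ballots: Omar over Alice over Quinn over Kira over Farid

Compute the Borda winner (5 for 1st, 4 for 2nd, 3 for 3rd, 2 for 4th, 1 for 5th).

Quinn

Farid: 9×3 + 7×4 + 9×5 + 8×2 + 8×1 + 7×5 + 8×1 + 8×1 = 175
Alice: 9×4 + 7×1 + 9×2 + 8×5 + 8×2 + 7×2 + 8×4 + 8×4 = 195
Kira: 9×2 + 7×3 + 9×3 + 8×3 + 8×5 + 7×3 + 8×5 + 8×2 = 207
Quinn: 9×5 + 7×5 + 9×4 + 8×4 + 8×3 + 7×1 + 8×3 + 8×3 = 227
Omar: 9×1 + 7×2 + 9×1 + 8×1 + 8×4 + 7×4 + 8×2 + 8×5 = 156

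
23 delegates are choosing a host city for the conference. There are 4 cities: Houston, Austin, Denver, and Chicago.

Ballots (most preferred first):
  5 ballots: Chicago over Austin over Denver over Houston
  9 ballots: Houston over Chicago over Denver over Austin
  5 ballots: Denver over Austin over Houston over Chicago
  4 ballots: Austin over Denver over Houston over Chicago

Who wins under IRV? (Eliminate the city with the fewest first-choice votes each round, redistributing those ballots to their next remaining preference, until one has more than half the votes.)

Denver

Round 1: Houston 9, Austin 4, Denver 5, Chicago 5. Austin eliminated.
Round 2: Houston 9, Denver 9, Chicago 5. Chicago eliminated.
Round 3: Houston 9, Denver 14. Denver has a majority (≥12).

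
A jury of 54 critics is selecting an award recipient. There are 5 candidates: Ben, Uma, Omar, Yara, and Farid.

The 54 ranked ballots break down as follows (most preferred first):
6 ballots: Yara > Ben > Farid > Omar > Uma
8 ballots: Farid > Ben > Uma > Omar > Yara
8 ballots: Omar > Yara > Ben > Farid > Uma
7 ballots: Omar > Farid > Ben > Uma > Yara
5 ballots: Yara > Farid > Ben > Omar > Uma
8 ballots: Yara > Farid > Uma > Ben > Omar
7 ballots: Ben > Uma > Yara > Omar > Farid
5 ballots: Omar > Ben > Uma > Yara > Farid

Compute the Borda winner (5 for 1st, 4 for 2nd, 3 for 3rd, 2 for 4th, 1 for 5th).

Ben

Ben: 6×4 + 8×4 + 8×3 + 7×3 + 5×3 + 8×2 + 7×5 + 5×4 = 187
Uma: 6×1 + 8×3 + 8×1 + 7×2 + 5×1 + 8×3 + 7×4 + 5×3 = 124
Omar: 6×2 + 8×2 + 8×5 + 7×5 + 5×2 + 8×1 + 7×2 + 5×5 = 160
Yara: 6×5 + 8×1 + 8×4 + 7×1 + 5×5 + 8×5 + 7×3 + 5×2 = 173
Farid: 6×3 + 8×5 + 8×2 + 7×4 + 5×4 + 8×4 + 7×1 + 5×1 = 166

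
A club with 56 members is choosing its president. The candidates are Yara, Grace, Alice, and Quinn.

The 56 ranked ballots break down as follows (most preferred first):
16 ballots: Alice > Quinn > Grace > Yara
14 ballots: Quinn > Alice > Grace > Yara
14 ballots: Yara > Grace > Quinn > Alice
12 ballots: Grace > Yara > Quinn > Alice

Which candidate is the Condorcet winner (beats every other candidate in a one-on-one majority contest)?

Quinn vs Yara: 30–26
Quinn vs Grace: 30–26
Quinn vs Alice: 40–16
Quinn beats every other candidate.

Quinn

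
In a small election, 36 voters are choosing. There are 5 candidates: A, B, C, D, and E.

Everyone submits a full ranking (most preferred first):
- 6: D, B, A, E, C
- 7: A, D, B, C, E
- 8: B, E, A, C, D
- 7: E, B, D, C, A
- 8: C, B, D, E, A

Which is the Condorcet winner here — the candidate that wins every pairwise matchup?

B

B vs A: 29–7
B vs C: 28–8
B vs D: 23–13
B vs E: 29–7
B beats every other candidate.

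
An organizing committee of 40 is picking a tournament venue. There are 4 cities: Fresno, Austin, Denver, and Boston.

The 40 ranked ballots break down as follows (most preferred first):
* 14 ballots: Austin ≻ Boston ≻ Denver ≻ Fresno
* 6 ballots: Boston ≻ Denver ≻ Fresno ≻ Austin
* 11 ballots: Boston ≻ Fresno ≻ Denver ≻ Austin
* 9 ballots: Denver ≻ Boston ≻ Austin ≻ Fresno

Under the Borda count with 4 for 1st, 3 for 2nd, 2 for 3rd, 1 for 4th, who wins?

Fresno: 14×1 + 6×2 + 11×3 + 9×1 = 68
Austin: 14×4 + 6×1 + 11×1 + 9×2 = 91
Denver: 14×2 + 6×3 + 11×2 + 9×4 = 104
Boston: 14×3 + 6×4 + 11×4 + 9×3 = 137

Boston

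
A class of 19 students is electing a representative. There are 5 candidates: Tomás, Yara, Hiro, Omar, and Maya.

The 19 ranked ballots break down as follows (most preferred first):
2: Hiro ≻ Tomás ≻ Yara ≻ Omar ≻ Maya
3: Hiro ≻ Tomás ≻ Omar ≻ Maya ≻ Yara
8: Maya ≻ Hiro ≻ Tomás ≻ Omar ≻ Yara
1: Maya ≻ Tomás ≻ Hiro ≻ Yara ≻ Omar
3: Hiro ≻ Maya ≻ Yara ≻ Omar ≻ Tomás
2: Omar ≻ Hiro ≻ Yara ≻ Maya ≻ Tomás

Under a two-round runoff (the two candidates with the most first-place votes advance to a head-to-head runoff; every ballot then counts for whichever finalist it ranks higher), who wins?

Hiro

Round 1 first-place votes: Tomás 0, Yara 0, Hiro 8, Omar 2, Maya 9. Maya and Hiro advance.
Runoff: Maya is ranked above Hiro on 9 ballots, Hiro above Maya on 10.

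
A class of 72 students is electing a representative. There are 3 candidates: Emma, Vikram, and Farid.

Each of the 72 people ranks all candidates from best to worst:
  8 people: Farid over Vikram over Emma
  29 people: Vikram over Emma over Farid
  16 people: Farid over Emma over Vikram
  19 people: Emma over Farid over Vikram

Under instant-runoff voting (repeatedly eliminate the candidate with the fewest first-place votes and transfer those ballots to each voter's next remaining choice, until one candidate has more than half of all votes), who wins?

Farid

Round 1: Emma 19, Vikram 29, Farid 24. Emma eliminated.
Round 2: Vikram 29, Farid 43. Farid has a majority (≥37).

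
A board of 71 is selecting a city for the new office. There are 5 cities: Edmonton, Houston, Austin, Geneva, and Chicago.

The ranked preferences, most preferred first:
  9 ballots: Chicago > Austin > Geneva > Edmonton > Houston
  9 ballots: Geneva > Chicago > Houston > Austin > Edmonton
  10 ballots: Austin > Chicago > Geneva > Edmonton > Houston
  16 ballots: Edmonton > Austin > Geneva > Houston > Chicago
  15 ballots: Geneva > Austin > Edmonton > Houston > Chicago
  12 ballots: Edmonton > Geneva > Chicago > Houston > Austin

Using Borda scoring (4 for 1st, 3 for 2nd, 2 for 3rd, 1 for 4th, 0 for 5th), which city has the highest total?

Geneva

Edmonton: 9×1 + 9×0 + 10×1 + 16×4 + 15×2 + 12×4 = 161
Houston: 9×0 + 9×2 + 10×0 + 16×1 + 15×1 + 12×1 = 61
Austin: 9×3 + 9×1 + 10×4 + 16×3 + 15×3 + 12×0 = 169
Geneva: 9×2 + 9×4 + 10×2 + 16×2 + 15×4 + 12×3 = 202
Chicago: 9×4 + 9×3 + 10×3 + 16×0 + 15×0 + 12×2 = 117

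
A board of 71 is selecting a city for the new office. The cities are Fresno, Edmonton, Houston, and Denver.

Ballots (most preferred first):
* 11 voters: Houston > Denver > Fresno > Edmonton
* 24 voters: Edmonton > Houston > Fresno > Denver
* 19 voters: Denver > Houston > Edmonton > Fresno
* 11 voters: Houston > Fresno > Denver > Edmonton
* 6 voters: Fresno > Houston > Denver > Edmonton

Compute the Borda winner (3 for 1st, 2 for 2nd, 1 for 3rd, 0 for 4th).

Houston

Fresno: 11×1 + 24×1 + 19×0 + 11×2 + 6×3 = 75
Edmonton: 11×0 + 24×3 + 19×1 + 11×0 + 6×0 = 91
Houston: 11×3 + 24×2 + 19×2 + 11×3 + 6×2 = 164
Denver: 11×2 + 24×0 + 19×3 + 11×1 + 6×1 = 96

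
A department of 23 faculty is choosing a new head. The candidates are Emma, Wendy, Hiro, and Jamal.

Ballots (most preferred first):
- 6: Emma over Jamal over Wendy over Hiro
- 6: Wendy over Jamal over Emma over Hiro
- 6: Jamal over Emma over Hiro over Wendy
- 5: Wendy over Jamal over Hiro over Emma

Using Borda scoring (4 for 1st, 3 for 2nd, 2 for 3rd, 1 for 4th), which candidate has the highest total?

Jamal

Emma: 6×4 + 6×2 + 6×3 + 5×1 = 59
Wendy: 6×2 + 6×4 + 6×1 + 5×4 = 62
Hiro: 6×1 + 6×1 + 6×2 + 5×2 = 34
Jamal: 6×3 + 6×3 + 6×4 + 5×3 = 75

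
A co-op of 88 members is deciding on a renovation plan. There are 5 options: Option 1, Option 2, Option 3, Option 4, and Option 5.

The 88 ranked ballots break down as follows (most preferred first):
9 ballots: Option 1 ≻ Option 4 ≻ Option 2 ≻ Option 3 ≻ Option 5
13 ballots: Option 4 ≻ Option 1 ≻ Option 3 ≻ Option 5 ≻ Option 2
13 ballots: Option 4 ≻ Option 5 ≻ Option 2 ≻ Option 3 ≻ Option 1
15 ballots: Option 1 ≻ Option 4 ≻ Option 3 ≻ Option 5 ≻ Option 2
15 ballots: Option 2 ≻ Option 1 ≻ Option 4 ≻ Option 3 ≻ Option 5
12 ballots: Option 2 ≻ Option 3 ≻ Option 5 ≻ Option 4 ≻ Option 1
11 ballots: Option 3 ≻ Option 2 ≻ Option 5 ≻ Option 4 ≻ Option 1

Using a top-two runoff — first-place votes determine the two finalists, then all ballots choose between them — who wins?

Option 4

Round 1 first-place votes: Option 1 24, Option 2 27, Option 3 11, Option 4 26, Option 5 0. Option 2 and Option 4 advance.
Runoff: Option 2 is ranked above Option 4 on 38 ballots, Option 4 above Option 2 on 50.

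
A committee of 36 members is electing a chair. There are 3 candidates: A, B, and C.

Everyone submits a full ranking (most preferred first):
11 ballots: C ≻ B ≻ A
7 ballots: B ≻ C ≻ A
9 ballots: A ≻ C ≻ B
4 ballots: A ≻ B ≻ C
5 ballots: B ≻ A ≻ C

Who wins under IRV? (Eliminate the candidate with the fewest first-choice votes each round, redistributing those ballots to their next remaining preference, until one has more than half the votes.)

Round 1: A 13, B 12, C 11. C eliminated.
Round 2: A 13, B 23. B has a majority (≥19).

B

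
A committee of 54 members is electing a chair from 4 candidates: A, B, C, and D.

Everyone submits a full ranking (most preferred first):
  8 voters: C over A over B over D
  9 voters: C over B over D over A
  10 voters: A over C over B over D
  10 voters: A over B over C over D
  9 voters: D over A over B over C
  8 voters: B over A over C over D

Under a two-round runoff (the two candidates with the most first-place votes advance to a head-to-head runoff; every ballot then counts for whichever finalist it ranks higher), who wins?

Round 1 first-place votes: A 20, B 8, C 17, D 9. A and C advance.
Runoff: A is ranked above C on 37 ballots, C above A on 17.

A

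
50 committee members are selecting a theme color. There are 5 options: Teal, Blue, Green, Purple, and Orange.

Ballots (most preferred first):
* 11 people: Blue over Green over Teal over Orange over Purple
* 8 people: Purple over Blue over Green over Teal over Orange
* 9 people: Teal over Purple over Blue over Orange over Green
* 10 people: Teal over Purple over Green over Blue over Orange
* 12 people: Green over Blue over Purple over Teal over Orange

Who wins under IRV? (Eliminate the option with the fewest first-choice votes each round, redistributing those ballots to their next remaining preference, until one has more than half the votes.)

Round 1: Teal 19, Blue 11, Green 12, Purple 8, Orange 0. Orange eliminated.
Round 2: Teal 19, Blue 11, Green 12, Purple 8. Purple eliminated.
Round 3: Teal 19, Blue 19, Green 12. Green eliminated.
Round 4: Teal 19, Blue 31. Blue has a majority (≥26).

Blue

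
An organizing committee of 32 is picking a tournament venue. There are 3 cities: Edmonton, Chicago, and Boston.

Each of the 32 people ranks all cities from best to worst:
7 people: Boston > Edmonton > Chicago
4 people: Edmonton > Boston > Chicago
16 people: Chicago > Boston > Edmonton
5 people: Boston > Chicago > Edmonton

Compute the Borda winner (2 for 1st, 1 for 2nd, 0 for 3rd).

Boston

Edmonton: 7×1 + 4×2 + 16×0 + 5×0 = 15
Chicago: 7×0 + 4×0 + 16×2 + 5×1 = 37
Boston: 7×2 + 4×1 + 16×1 + 5×2 = 44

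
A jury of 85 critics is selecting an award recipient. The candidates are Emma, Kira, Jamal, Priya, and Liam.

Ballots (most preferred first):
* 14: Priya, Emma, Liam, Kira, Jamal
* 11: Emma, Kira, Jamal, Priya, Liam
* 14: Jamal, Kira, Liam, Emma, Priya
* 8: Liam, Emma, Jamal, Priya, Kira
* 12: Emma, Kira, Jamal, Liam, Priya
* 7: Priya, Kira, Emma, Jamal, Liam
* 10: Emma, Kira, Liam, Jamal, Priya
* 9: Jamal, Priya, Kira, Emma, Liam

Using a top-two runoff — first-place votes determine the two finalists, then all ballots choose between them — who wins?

Round 1 first-place votes: Emma 33, Kira 0, Jamal 23, Priya 21, Liam 8. Emma and Jamal advance.
Runoff: Emma is ranked above Jamal on 62 ballots, Jamal above Emma on 23.

Emma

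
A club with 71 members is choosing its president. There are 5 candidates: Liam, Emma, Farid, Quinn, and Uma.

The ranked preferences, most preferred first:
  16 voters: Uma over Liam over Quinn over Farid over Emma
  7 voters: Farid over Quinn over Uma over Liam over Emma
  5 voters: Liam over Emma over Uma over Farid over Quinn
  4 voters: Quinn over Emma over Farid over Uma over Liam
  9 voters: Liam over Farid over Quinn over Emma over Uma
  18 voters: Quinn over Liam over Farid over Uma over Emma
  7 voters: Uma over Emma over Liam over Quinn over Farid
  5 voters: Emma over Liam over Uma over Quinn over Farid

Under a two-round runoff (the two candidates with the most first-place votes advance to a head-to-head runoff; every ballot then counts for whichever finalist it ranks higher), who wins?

Round 1 first-place votes: Liam 14, Emma 5, Farid 7, Quinn 22, Uma 23. Uma and Quinn advance.
Runoff: Uma is ranked above Quinn on 33 ballots, Quinn above Uma on 38.

Quinn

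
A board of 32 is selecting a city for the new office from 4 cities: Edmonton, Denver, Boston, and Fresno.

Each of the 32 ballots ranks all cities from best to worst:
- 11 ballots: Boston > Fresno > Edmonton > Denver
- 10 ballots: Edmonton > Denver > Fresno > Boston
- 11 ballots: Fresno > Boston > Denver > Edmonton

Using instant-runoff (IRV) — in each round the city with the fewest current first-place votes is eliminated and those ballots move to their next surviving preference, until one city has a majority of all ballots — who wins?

Fresno

Round 1: Edmonton 10, Denver 0, Boston 11, Fresno 11. Denver eliminated.
Round 2: Edmonton 10, Boston 11, Fresno 11. Edmonton eliminated.
Round 3: Boston 11, Fresno 21. Fresno has a majority (≥17).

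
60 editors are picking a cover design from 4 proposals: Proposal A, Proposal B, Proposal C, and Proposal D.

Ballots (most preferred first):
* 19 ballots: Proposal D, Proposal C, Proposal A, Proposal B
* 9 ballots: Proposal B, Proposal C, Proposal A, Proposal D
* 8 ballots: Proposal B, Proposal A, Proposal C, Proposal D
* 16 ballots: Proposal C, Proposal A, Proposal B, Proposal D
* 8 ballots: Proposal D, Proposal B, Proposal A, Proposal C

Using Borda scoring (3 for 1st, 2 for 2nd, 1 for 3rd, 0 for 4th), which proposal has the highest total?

Proposal A: 19×1 + 9×1 + 8×2 + 16×2 + 8×1 = 84
Proposal B: 19×0 + 9×3 + 8×3 + 16×1 + 8×2 = 83
Proposal C: 19×2 + 9×2 + 8×1 + 16×3 + 8×0 = 112
Proposal D: 19×3 + 9×0 + 8×0 + 16×0 + 8×3 = 81

Proposal C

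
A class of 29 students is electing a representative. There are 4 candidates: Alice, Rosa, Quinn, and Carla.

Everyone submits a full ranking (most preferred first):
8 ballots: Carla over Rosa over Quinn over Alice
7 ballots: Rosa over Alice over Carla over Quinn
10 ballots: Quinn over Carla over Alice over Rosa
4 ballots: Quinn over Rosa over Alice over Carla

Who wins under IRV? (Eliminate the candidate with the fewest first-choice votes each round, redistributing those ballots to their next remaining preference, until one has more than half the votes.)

Round 1: Alice 0, Rosa 7, Quinn 14, Carla 8. Alice eliminated.
Round 2: Rosa 7, Quinn 14, Carla 8. Rosa eliminated.
Round 3: Quinn 14, Carla 15. Carla has a majority (≥15).

Carla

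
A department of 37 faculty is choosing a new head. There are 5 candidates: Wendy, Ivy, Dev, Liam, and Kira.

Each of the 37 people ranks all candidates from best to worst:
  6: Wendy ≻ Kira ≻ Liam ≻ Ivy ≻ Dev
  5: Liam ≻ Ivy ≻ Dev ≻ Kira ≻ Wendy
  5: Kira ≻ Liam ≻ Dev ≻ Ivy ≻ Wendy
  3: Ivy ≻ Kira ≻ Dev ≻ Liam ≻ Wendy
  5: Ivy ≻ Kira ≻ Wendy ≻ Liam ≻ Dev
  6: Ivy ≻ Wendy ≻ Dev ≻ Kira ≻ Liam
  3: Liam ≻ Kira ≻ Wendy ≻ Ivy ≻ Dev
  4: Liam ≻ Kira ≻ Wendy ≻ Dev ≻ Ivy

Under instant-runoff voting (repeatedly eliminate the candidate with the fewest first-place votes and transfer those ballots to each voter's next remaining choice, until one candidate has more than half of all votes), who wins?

Liam

Round 1: Wendy 6, Ivy 14, Dev 0, Liam 12, Kira 5. Dev eliminated.
Round 2: Wendy 6, Ivy 14, Liam 12, Kira 5. Kira eliminated.
Round 3: Wendy 6, Ivy 14, Liam 17. Wendy eliminated.
Round 4: Ivy 14, Liam 23. Liam has a majority (≥19).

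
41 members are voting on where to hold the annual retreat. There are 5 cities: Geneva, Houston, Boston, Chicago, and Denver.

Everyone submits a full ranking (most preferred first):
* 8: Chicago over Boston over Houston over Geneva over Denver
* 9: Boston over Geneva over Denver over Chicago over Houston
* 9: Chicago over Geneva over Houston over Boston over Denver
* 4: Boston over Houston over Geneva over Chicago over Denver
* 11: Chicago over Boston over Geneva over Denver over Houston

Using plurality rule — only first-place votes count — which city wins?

First-place votes: Geneva 0, Houston 0, Boston 13, Chicago 28, Denver 0.

Chicago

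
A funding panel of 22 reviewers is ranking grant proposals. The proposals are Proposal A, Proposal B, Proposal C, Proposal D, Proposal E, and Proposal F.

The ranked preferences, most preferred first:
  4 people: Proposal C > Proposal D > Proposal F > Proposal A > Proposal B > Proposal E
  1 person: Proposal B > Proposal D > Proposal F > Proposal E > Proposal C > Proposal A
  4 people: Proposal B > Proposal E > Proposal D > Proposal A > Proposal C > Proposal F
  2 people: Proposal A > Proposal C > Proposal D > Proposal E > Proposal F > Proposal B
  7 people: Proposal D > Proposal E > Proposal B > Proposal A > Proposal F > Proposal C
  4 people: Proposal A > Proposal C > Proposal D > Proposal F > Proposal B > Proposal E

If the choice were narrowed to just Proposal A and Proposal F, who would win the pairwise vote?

Proposal A

Proposal A is ranked above Proposal F on 17 ballots; Proposal F above Proposal A on 5.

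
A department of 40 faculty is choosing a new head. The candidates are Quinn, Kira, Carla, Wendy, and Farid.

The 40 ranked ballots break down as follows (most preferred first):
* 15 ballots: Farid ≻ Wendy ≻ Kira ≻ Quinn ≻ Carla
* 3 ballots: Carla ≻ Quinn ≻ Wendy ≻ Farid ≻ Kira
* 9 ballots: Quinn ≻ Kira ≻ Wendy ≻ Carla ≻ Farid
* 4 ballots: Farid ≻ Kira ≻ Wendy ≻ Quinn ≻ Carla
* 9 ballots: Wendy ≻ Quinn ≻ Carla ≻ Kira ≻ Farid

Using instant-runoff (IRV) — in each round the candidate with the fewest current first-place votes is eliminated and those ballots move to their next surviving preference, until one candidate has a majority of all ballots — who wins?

Round 1: Quinn 9, Kira 0, Carla 3, Wendy 9, Farid 19. Kira eliminated.
Round 2: Quinn 9, Carla 3, Wendy 9, Farid 19. Carla eliminated.
Round 3: Quinn 12, Wendy 9, Farid 19. Wendy eliminated.
Round 4: Quinn 21, Farid 19. Quinn has a majority (≥21).

Quinn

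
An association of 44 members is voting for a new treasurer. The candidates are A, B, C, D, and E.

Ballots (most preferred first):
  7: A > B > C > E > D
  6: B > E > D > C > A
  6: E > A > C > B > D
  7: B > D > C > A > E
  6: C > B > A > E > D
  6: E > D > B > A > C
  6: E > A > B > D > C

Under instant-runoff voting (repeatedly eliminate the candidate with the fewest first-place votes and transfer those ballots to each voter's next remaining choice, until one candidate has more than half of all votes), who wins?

Round 1: A 7, B 13, C 6, D 0, E 18. D eliminated.
Round 2: A 7, B 13, C 6, E 18. C eliminated.
Round 3: A 7, B 19, E 18. A eliminated.
Round 4: B 26, E 18. B has a majority (≥23).

B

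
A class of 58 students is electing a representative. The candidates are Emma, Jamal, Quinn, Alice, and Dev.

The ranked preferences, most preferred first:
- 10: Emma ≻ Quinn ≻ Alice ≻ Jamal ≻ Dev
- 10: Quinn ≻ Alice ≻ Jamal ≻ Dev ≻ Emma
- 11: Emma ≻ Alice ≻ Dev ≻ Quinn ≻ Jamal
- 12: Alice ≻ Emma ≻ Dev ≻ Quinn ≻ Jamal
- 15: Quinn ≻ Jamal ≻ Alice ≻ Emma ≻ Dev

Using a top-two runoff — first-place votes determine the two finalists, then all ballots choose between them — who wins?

Emma

Round 1 first-place votes: Emma 21, Jamal 0, Quinn 25, Alice 12, Dev 0. Quinn and Emma advance.
Runoff: Quinn is ranked above Emma on 25 ballots, Emma above Quinn on 33.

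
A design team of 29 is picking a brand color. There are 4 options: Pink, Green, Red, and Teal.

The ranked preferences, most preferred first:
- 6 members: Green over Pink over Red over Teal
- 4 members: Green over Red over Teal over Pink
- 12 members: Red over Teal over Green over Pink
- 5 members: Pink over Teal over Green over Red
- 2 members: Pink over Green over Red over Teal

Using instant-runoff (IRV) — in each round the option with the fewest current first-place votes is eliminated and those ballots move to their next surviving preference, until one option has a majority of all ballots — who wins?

Round 1: Pink 7, Green 10, Red 12, Teal 0. Teal eliminated.
Round 2: Pink 7, Green 10, Red 12. Pink eliminated.
Round 3: Green 17, Red 12. Green has a majority (≥15).

Green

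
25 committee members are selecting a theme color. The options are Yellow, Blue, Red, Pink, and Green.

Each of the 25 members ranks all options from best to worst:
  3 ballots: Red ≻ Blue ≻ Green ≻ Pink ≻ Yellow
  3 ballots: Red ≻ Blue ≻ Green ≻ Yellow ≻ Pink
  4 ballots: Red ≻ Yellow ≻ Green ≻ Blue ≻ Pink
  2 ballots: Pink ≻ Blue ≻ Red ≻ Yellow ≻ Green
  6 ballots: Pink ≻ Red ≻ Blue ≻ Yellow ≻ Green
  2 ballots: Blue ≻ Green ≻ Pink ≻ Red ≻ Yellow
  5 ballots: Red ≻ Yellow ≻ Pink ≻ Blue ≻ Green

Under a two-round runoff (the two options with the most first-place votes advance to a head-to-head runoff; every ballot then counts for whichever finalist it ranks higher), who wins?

Round 1 first-place votes: Yellow 0, Blue 2, Red 15, Pink 8, Green 0. Red and Pink advance.
Runoff: Red is ranked above Pink on 15 ballots, Pink above Red on 10.

Red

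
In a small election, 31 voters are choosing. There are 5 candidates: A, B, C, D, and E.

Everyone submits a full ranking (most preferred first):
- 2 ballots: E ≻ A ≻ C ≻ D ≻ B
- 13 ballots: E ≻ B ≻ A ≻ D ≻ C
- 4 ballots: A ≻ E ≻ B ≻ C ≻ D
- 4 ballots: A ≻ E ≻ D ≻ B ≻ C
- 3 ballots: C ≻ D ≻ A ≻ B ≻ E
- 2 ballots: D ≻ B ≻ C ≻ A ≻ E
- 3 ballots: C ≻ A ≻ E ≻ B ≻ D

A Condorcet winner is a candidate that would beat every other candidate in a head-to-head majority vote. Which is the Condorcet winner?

A vs B: 16–15
A vs C: 23–8
A vs D: 26–5
A vs E: 16–15
A beats every other candidate.

A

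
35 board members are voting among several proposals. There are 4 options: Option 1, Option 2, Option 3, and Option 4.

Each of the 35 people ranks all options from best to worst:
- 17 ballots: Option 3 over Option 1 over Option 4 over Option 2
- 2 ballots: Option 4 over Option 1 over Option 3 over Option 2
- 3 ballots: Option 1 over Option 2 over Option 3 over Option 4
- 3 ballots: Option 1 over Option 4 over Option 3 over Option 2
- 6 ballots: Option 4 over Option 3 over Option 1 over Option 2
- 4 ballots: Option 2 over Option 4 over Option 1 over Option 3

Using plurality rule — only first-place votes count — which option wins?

First-place votes: Option 1 6, Option 2 4, Option 3 17, Option 4 8.

Option 3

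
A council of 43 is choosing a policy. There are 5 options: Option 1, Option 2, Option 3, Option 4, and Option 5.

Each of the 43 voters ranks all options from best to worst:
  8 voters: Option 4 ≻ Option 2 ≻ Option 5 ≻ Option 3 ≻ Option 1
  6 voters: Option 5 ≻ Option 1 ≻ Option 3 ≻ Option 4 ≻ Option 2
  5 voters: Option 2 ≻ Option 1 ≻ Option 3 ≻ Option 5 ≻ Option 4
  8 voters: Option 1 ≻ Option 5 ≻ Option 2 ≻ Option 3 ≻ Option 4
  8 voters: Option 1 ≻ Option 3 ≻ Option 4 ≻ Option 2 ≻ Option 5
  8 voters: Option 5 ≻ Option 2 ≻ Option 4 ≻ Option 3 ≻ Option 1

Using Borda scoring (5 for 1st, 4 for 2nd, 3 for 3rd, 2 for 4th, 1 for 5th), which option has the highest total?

Option 1: 8×1 + 6×4 + 5×4 + 8×5 + 8×5 + 8×1 = 140
Option 2: 8×4 + 6×1 + 5×5 + 8×3 + 8×2 + 8×4 = 135
Option 3: 8×2 + 6×3 + 5×3 + 8×2 + 8×4 + 8×2 = 113
Option 4: 8×5 + 6×2 + 5×1 + 8×1 + 8×3 + 8×3 = 113
Option 5: 8×3 + 6×5 + 5×2 + 8×4 + 8×1 + 8×5 = 144

Option 5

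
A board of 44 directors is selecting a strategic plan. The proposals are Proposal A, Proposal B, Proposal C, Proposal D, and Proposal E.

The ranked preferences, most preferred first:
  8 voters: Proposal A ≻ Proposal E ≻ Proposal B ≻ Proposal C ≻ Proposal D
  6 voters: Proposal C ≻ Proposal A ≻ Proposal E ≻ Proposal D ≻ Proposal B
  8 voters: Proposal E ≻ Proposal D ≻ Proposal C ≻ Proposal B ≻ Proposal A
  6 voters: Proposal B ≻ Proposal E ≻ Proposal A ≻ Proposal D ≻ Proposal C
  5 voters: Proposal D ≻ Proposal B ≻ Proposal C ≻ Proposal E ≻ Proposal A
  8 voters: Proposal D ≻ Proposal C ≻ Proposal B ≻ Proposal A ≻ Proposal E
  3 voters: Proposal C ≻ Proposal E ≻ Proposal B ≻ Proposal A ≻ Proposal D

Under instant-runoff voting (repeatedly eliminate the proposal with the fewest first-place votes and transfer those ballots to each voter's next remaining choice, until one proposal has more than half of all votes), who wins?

Round 1: Proposal A 8, Proposal B 6, Proposal C 9, Proposal D 13, Proposal E 8. Proposal B eliminated.
Round 2: Proposal A 8, Proposal C 9, Proposal D 13, Proposal E 14. Proposal A eliminated.
Round 3: Proposal C 9, Proposal D 13, Proposal E 22. Proposal C eliminated.
Round 4: Proposal D 13, Proposal E 31. Proposal E has a majority (≥23).

Proposal E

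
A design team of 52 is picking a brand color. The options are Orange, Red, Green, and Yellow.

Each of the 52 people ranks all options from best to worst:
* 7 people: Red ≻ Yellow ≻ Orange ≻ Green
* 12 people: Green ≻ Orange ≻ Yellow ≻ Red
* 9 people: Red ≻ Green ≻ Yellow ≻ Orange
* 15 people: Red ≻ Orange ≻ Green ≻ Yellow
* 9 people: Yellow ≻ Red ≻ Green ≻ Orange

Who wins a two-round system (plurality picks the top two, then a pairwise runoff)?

Red

Round 1 first-place votes: Orange 0, Red 31, Green 12, Yellow 9. Red and Green advance.
Runoff: Red is ranked above Green on 40 ballots, Green above Red on 12.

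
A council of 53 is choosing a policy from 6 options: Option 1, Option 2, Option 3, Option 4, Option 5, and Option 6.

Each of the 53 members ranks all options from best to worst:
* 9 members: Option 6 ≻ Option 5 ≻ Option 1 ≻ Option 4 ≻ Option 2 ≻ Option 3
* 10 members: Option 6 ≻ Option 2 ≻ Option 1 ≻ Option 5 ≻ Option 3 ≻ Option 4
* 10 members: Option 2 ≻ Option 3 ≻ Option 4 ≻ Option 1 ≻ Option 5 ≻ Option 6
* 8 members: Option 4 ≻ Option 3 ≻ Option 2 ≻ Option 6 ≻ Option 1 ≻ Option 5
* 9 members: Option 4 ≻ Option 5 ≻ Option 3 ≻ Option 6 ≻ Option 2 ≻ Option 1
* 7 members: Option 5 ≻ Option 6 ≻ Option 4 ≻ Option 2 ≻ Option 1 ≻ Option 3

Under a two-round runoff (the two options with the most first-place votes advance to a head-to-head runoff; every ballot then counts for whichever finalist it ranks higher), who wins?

Option 4

Round 1 first-place votes: Option 1 0, Option 2 10, Option 3 0, Option 4 17, Option 5 7, Option 6 19. Option 6 and Option 4 advance.
Runoff: Option 6 is ranked above Option 4 on 26 ballots, Option 4 above Option 6 on 27.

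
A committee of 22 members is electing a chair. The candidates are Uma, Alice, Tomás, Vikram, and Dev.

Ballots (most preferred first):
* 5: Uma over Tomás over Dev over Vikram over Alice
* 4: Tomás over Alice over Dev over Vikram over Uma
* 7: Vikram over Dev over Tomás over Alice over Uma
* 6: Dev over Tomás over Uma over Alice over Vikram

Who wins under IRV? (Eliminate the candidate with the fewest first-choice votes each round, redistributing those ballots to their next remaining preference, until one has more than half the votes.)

Round 1: Uma 5, Alice 0, Tomás 4, Vikram 7, Dev 6. Alice eliminated.
Round 2: Uma 5, Tomás 4, Vikram 7, Dev 6. Tomás eliminated.
Round 3: Uma 5, Vikram 7, Dev 10. Uma eliminated.
Round 4: Vikram 7, Dev 15. Dev has a majority (≥12).

Dev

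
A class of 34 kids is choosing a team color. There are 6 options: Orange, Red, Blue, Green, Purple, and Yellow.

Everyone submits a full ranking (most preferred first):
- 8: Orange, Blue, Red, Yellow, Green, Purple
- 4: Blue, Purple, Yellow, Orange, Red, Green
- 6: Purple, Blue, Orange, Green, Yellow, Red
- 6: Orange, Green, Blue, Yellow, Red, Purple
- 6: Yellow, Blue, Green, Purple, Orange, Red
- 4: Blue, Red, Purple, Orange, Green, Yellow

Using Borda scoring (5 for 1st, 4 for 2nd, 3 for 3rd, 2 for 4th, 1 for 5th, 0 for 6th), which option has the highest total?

Blue

Orange: 8×5 + 4×2 + 6×3 + 6×5 + 6×1 + 4×2 = 110
Red: 8×3 + 4×1 + 6×0 + 6×1 + 6×0 + 4×4 = 50
Blue: 8×4 + 4×5 + 6×4 + 6×3 + 6×4 + 4×5 = 138
Green: 8×1 + 4×0 + 6×2 + 6×4 + 6×3 + 4×1 = 66
Purple: 8×0 + 4×4 + 6×5 + 6×0 + 6×2 + 4×3 = 70
Yellow: 8×2 + 4×3 + 6×1 + 6×2 + 6×5 + 4×0 = 76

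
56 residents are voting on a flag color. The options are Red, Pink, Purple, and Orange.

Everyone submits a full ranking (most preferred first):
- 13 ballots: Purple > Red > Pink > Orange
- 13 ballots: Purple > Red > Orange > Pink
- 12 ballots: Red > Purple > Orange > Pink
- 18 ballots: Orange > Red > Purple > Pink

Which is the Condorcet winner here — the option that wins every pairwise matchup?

Red vs Pink: 56–0
Red vs Purple: 30–26
Red vs Orange: 38–18
Red beats every other option.

Red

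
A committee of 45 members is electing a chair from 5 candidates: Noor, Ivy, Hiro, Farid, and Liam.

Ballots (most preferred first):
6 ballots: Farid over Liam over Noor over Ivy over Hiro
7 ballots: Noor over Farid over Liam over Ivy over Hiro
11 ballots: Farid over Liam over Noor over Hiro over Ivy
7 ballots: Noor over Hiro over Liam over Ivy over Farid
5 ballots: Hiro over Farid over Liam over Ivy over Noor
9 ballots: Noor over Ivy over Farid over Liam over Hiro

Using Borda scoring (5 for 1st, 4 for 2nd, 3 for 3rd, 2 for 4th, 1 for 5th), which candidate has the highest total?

Noor: 6×3 + 7×5 + 11×3 + 7×5 + 5×1 + 9×5 = 171
Ivy: 6×2 + 7×2 + 11×1 + 7×2 + 5×2 + 9×4 = 97
Hiro: 6×1 + 7×1 + 11×2 + 7×4 + 5×5 + 9×1 = 97
Farid: 6×5 + 7×4 + 11×5 + 7×1 + 5×4 + 9×3 = 167
Liam: 6×4 + 7×3 + 11×4 + 7×3 + 5×3 + 9×2 = 143

Noor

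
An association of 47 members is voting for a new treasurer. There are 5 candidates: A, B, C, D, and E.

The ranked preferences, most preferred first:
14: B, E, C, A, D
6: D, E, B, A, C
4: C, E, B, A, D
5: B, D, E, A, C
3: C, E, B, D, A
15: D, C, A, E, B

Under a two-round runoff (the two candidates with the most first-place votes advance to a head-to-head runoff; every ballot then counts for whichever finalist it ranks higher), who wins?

B

Round 1 first-place votes: A 0, B 19, C 7, D 21, E 0. D and B advance.
Runoff: D is ranked above B on 21 ballots, B above D on 26.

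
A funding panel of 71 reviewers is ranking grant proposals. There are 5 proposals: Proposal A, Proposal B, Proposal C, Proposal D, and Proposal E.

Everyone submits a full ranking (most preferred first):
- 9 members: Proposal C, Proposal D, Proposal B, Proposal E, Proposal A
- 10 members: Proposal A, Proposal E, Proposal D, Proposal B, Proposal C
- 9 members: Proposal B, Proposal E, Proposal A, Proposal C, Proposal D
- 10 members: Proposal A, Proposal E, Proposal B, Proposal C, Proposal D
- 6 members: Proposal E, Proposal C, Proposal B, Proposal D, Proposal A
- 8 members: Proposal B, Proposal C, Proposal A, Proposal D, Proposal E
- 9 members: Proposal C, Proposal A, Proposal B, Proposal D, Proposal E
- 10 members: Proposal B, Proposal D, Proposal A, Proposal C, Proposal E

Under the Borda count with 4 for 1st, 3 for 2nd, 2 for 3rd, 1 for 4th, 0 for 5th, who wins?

Proposal A: 9×0 + 10×4 + 9×2 + 10×4 + 6×0 + 8×2 + 9×3 + 10×2 = 161
Proposal B: 9×2 + 10×1 + 9×4 + 10×2 + 6×2 + 8×4 + 9×2 + 10×4 = 186
Proposal C: 9×4 + 10×0 + 9×1 + 10×1 + 6×3 + 8×3 + 9×4 + 10×1 = 143
Proposal D: 9×3 + 10×2 + 9×0 + 10×0 + 6×1 + 8×1 + 9×1 + 10×3 = 100
Proposal E: 9×1 + 10×3 + 9×3 + 10×3 + 6×4 + 8×0 + 9×0 + 10×0 = 120

Proposal B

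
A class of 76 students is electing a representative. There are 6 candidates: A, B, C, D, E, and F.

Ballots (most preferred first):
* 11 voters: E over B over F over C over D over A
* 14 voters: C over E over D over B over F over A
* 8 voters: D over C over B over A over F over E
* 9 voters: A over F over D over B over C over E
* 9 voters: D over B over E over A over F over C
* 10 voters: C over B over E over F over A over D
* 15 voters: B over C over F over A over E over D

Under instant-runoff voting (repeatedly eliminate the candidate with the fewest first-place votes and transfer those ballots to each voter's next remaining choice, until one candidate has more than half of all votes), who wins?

Round 1: A 9, B 15, C 24, D 17, E 11, F 0. F eliminated.
Round 2: A 9, B 15, C 24, D 17, E 11. A eliminated.
Round 3: B 15, C 24, D 26, E 11. E eliminated.
Round 4: B 26, C 24, D 26. C eliminated.
Round 5: B 36, D 40. D has a majority (≥39).

D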